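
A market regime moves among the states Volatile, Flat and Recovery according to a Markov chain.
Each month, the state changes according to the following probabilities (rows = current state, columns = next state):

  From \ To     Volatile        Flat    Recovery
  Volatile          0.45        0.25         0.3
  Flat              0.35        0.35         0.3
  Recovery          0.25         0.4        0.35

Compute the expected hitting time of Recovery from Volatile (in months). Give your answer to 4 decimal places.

3.3333

Let t(s) be the expected number of months to first reach Recovery from state s, with t(Recovery) = 0. Conditioning on the first month:
t(Volatile) = 1 + 0.45·t(Volatile) + 0.25·t(Flat)
t(Flat) = 1 + 0.35·t(Volatile) + 0.35·t(Flat)
Solving: t(Volatile) = 3.3333, t(Flat) = 3.3333.
Expected months from Volatile to Recovery: 3.3333.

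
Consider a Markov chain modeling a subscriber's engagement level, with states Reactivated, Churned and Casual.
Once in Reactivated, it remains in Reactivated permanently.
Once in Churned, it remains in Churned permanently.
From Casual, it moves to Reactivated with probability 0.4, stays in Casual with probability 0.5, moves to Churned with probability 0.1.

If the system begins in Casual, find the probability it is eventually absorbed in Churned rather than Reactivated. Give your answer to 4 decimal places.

0.2000

Let h(s) be the probability of absorption at Churned starting from transient state s. Then h(Churned) = 1 and h(Reactivated) = 0. By first-step analysis:
h(Casual) = 0.4·0 + 0.1·1 + 0.5·h(Casual)
Solving: h(Casual) = 0.2000.
Starting from Casual, the probability is 0.2000.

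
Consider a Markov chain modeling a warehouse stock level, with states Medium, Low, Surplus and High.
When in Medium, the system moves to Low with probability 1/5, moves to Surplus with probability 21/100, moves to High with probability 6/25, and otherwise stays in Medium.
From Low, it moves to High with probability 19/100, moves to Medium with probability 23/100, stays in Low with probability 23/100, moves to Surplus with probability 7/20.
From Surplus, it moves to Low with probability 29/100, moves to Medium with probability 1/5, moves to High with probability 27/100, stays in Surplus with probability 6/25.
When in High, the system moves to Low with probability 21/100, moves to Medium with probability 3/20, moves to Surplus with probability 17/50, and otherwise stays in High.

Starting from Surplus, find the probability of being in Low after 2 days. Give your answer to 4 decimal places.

0.2330

Propagate the distribution vector 2 days from Surplus.
After 0 days: (0.0000, 0.0000, 1.0000, 0.0000)
After 1 day: (0.2000, 0.2900, 0.2400, 0.2700)
After 2 days: (0.2252, 0.2330, 0.2929, 0.2489)
P(in Low after 2 days) = 0.2330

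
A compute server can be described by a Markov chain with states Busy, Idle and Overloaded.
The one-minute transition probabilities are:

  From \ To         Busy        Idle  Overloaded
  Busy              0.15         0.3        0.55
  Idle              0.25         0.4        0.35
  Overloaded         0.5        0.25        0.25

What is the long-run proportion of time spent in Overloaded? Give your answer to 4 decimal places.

Let the stationary distribution be π with π = πP and π_1 + π_2 + π_3 = 1.
π_1 = 0.15·π_1 + 0.25·π_2 + 0.5·π_3
π_2 = 0.3·π_1 + 0.4·π_2 + 0.25·π_3
Solving with the normalization constraint gives π = (0.3125, 0.3125, 0.3750).
So the stationary probability of Overloaded is 0.3750.

0.3750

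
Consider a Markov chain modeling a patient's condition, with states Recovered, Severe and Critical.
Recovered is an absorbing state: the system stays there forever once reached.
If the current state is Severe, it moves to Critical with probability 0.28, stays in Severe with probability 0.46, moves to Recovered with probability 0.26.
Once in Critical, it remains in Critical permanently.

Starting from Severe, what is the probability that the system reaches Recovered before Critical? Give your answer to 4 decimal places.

Let h(s) be the probability of absorption at Recovered starting from transient state s. Then h(Recovered) = 1 and h(Critical) = 0. By first-step analysis:
h(Severe) = 0.26·1 + 0.46·h(Severe) + 0.28·0
Solving: h(Severe) = 0.4815.
Starting from Severe, the probability is 0.4815.

0.4815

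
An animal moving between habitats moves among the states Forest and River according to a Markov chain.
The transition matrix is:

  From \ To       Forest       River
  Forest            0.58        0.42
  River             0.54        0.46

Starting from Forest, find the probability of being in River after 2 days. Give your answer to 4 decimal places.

0.4368

Sum over the intermediate state after 1 day:
P = P(Forest→Forest)·P(Forest→River) + P(Forest→River)·P(River→River)
  = 0.58×0.42 + 0.42×0.46
  = 0.2436 + 0.1932 = 0.4368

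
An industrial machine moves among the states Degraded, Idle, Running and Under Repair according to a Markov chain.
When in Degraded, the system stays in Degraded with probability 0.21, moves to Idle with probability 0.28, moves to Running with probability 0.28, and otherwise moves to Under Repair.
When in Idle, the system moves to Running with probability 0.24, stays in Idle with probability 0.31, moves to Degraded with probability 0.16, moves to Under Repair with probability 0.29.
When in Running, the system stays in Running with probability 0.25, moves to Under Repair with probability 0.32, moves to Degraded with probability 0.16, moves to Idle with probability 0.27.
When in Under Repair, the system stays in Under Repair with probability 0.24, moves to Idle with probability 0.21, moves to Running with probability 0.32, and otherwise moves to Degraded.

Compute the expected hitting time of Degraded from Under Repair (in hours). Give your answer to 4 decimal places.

Let t(s) be the expected number of hours to first reach Degraded from state s, with t(Degraded) = 0. Conditioning on the first hour:
t(Idle) = 1 + 0.31·t(Idle) + 0.24·t(Running) + 0.29·t(Under Repair)
t(Running) = 1 + 0.27·t(Idle) + 0.25·t(Running) + 0.32·t(Under Repair)
t(Under Repair) = 1 + 0.21·t(Idle) + 0.32·t(Running) + 0.24·t(Under Repair)
Solving: t(Idle) = 5.5598, t(Running) = 5.5485, t(Under Repair) = 5.1882.
Expected hours from Under Repair to Degraded: 5.1882.

5.1882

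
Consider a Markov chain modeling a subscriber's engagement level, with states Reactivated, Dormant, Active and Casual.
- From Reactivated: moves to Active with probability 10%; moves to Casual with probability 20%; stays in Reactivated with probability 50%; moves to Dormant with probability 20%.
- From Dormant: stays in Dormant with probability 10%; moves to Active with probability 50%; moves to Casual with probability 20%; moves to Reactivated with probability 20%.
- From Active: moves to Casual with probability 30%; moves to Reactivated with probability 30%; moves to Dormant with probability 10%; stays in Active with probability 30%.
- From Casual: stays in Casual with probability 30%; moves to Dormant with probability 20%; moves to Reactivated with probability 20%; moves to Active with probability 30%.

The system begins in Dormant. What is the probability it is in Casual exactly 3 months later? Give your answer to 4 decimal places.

0.2550

Propagate the distribution vector 3 months from Dormant.
After 0 months: (0.0000, 1.0000, 0.0000, 0.0000)
After 1 month: (0.2000, 0.1000, 0.5000, 0.2000)
After 2 months: (0.3100, 0.1400, 0.2800, 0.2700)
After 3 months: (0.3210, 0.1580, 0.2660, 0.2550)
P(in Casual after 3 months) = 0.2550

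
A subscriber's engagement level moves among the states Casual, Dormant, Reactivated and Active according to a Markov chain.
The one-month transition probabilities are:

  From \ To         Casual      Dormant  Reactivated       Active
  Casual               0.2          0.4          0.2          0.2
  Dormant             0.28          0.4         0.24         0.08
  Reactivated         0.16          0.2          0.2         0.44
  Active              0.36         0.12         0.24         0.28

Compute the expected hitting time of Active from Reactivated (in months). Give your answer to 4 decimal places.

3.5388

Let t(s) be the expected number of months to first reach Active from state s, with t(Active) = 0. Conditioning on the first month:
t(Casual) = 1 + 0.2·t(Casual) + 0.4·t(Dormant) + 0.2·t(Reactivated)
t(Dormant) = 1 + 0.28·t(Casual) + 0.4·t(Dormant) + 0.24·t(Reactivated)
t(Reactivated) = 1 + 0.16·t(Casual) + 0.2·t(Dormant) + 0.2·t(Reactivated)
Solving: t(Casual) = 4.7945, t(Dormant) = 5.3196, t(Reactivated) = 3.5388.
Expected months from Reactivated to Active: 3.5388.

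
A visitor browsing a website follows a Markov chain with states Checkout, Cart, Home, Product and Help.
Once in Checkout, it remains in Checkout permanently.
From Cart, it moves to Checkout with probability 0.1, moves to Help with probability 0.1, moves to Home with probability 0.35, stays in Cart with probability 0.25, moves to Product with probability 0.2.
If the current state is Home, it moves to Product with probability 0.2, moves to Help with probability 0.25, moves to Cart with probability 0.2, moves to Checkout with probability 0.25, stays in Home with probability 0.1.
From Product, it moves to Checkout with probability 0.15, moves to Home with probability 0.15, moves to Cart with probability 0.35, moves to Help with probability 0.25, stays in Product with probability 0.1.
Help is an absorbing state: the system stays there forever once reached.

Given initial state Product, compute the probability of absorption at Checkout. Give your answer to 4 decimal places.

Let h(s) be the probability of absorption at Checkout starting from transient state s. Then h(Checkout) = 1 and h(Help) = 0. By first-step analysis:
h(Cart) = 0.1·1 + 0.25·h(Cart) + 0.35·h(Home) + 0.2·h(Product) + 0.1·0
h(Home) = 0.25·1 + 0.2·h(Cart) + 0.1·h(Home) + 0.2·h(Product) + 0.25·0
h(Product) = 0.15·1 + 0.35·h(Cart) + 0.15·h(Home) + 0.1·h(Product) + 0.25·0
Solving: h(Cart) = 0.4708, h(Home) = 0.4778, h(Product) = 0.4294.
Starting from Product, the probability is 0.4294.

0.4294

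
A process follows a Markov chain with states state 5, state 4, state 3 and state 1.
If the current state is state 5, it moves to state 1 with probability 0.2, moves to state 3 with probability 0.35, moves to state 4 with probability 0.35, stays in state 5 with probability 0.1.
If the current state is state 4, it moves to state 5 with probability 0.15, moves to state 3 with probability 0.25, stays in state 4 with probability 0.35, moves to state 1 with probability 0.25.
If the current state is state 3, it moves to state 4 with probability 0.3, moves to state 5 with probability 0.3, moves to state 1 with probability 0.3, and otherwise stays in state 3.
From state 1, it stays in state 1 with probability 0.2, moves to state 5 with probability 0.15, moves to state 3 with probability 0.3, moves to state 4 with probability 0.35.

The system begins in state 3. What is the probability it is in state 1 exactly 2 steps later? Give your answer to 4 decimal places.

0.2250

Propagate the distribution vector 2 steps from state 3.
After 0 steps: (0.0000, 0.0000, 1.0000, 0.0000)
After 1 step: (0.3000, 0.3000, 0.1000, 0.3000)
After 2 steps: (0.1500, 0.3450, 0.2800, 0.2250)
P(in state 1 after 2 steps) = 0.2250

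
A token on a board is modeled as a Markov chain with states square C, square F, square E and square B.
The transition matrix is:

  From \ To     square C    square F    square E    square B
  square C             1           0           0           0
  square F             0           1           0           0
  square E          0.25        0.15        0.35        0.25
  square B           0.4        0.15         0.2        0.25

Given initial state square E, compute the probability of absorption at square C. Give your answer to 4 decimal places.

Let h(s) be the probability of absorption at square C starting from transient state s. Then h(square C) = 1 and h(square F) = 0. By first-step analysis:
h(square E) = 0.25·1 + 0.15·0 + 0.35·h(square E) + 0.25·h(square B)
h(square B) = 0.4·1 + 0.15·0 + 0.2·h(square E) + 0.25·h(square B)
Solving: h(square E) = 0.6571, h(square B) = 0.7086.
Starting from square E, the probability is 0.6571.

0.6571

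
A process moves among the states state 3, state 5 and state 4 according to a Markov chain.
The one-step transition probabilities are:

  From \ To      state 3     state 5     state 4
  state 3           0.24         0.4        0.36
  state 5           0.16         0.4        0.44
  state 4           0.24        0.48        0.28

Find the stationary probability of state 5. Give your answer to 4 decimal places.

Let the stationary distribution be π with π = πP and π_1 + π_2 + π_3 = 1.
π_1 = 0.24·π_1 + 0.16·π_2 + 0.24·π_3
π_2 = 0.4·π_1 + 0.4·π_2 + 0.48·π_3
Solving with the normalization constraint gives π = (0.2057, 0.4292, 0.3651).
So the stationary probability of state 5 is 0.4292.

0.4292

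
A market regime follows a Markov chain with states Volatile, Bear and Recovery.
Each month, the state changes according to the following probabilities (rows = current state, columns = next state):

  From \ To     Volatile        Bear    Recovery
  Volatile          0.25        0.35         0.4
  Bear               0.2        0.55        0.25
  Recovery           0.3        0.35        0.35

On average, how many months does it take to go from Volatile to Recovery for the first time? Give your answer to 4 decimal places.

Let t(s) be the expected number of months to first reach Recovery from state s, with t(Recovery) = 0. Conditioning on the first month:
t(Volatile) = 1 + 0.25·t(Volatile) + 0.35·t(Bear)
t(Bear) = 1 + 0.2·t(Volatile) + 0.55·t(Bear)
Solving: t(Volatile) = 2.9907, t(Bear) = 3.5514.
Expected months from Volatile to Recovery: 2.9907.

2.9907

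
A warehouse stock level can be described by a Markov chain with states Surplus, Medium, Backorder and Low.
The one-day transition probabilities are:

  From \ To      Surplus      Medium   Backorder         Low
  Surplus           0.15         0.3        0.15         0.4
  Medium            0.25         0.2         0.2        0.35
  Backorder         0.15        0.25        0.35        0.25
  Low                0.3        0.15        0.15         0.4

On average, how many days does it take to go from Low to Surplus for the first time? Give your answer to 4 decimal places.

3.8276

Let t(s) be the expected number of days to first reach Surplus from state s, with t(Surplus) = 0. Conditioning on the first day:
t(Medium) = 1 + 0.2·t(Medium) + 0.2·t(Backorder) + 0.35·t(Low)
t(Backorder) = 1 + 0.25·t(Medium) + 0.35·t(Backorder) + 0.25·t(Low)
t(Low) = 1 + 0.15·t(Medium) + 0.15·t(Backorder) + 0.4·t(Low)
Solving: t(Medium) = 4.0684, t(Backorder) = 4.5754, t(Low) = 3.8276.
Expected days from Low to Surplus: 3.8276.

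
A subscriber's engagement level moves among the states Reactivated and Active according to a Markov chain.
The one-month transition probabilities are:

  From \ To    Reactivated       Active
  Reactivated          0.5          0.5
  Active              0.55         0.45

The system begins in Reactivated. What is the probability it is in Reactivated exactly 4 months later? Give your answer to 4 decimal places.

Propagate the distribution vector 4 months from Reactivated.
After 0 months: (1.0000, 0.0000)
After 1 month: (0.5000, 0.5000)
After 2 months: (0.5250, 0.4750)
After 3 months: (0.5238, 0.4763)
After 4 months: (0.5238, 0.4762)
P(in Reactivated after 4 months) = 0.5238

0.5238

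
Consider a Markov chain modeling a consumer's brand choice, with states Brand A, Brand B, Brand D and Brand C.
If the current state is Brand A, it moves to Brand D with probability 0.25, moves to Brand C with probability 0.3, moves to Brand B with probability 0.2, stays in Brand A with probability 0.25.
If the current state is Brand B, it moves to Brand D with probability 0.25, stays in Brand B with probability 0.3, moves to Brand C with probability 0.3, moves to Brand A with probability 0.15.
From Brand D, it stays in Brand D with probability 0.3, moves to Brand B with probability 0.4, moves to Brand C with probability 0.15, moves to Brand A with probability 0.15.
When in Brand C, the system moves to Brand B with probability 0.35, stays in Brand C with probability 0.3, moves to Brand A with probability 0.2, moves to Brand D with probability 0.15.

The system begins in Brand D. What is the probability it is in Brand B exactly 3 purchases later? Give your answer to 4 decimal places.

0.3205

Propagate the distribution vector 3 purchases from Brand D.
After 0 purchases: (0.0000, 0.0000, 1.0000, 0.0000)
After 1 purchase: (0.1500, 0.4000, 0.3000, 0.1500)
After 2 purchases: (0.1725, 0.3225, 0.2500, 0.2550)
After 3 purchases: (0.1800, 0.3205, 0.2370, 0.2625)
P(in Brand B after 3 purchases) = 0.3205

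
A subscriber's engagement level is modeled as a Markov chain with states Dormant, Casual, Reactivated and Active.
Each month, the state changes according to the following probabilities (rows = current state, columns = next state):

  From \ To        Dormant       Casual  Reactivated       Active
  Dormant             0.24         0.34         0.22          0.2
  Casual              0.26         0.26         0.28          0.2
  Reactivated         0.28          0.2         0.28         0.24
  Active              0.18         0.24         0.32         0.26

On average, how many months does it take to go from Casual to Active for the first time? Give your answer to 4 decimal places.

Let t(s) be the expected number of months to first reach Active from state s, with t(Active) = 0. Conditioning on the first month:
t(Dormant) = 1 + 0.24·t(Dormant) + 0.34·t(Casual) + 0.22·t(Reactivated)
t(Casual) = 1 + 0.26·t(Dormant) + 0.26·t(Casual) + 0.28·t(Reactivated)
t(Reactivated) = 1 + 0.28·t(Dormant) + 0.2·t(Casual) + 0.28·t(Reactivated)
Solving: t(Dormant) = 4.7600, t(Casual) = 4.7489, t(Reactivated) = 4.5592.
Expected months from Casual to Active: 4.7489.

4.7489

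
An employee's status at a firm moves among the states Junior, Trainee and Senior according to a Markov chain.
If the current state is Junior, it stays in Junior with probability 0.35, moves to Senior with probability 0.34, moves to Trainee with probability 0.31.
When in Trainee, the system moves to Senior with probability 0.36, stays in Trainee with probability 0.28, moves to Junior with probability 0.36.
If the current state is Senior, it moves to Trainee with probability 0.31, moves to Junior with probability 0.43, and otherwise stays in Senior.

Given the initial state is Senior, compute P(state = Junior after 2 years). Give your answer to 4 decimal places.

Sum over the intermediate state after 1 year:
P = P(Senior→Junior)·P(Junior→Junior) + P(Senior→Trainee)·P(Trainee→Junior) + P(Senior→Senior)·P(Senior→Junior)
  = 0.43×0.35 + 0.31×0.36 + 0.26×0.43
  = 0.1505 + 0.1116 + 0.1118 = 0.3739

0.3739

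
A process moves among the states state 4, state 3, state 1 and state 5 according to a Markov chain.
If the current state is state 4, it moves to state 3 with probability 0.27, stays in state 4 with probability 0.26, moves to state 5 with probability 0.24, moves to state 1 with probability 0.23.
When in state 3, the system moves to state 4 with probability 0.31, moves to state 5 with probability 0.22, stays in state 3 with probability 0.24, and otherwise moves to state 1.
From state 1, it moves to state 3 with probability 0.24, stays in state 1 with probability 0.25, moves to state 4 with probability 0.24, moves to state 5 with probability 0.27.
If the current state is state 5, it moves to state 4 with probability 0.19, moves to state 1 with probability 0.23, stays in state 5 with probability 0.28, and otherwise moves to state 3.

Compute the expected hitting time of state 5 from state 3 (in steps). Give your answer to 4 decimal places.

4.2136

Let t(s) be the expected number of steps to first reach state 5 from state s, with t(state 5) = 0. Conditioning on the first step:
t(state 4) = 1 + 0.26·t(state 4) + 0.27·t(state 3) + 0.23·t(state 1)
t(state 3) = 1 + 0.31·t(state 4) + 0.24·t(state 3) + 0.23·t(state 1)
t(state 1) = 1 + 0.24·t(state 4) + 0.24·t(state 3) + 0.25·t(state 1)
Solving: t(state 4) = 4.1333, t(state 3) = 4.2136, t(state 1) = 4.0044.
Expected steps from state 3 to state 5: 4.2136.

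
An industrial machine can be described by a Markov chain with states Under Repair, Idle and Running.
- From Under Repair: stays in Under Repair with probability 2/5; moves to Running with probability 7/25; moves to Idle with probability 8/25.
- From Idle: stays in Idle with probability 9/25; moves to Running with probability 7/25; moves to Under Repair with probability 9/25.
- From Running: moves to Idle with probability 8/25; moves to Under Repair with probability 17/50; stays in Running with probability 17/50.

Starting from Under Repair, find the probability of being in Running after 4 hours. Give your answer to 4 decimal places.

Propagate the distribution vector 4 hours from Under Repair.
After 0 hours: (1.0000, 0.0000, 0.0000)
After 1 hour: (0.4000, 0.3200, 0.2800)
After 2 hours: (0.3704, 0.3328, 0.2968)
After 3 hours: (0.3689, 0.3333, 0.2978)
After 4 hours: (0.3688, 0.3333, 0.2979)
P(in Running after 4 hours) = 0.2979

0.2979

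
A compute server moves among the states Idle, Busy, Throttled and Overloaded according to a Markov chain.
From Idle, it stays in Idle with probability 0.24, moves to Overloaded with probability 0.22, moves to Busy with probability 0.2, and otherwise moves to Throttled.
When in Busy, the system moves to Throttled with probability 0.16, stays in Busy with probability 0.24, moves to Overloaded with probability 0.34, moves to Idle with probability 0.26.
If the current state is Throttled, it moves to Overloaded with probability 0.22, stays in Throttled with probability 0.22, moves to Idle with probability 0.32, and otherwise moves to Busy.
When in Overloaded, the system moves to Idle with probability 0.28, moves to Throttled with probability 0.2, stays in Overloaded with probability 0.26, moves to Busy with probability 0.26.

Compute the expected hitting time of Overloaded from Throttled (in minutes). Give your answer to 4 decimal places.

4.0414

Let t(s) be the expected number of minutes to first reach Overloaded from state s, with t(Overloaded) = 0. Conditioning on the first minute:
t(Idle) = 1 + 0.24·t(Idle) + 0.2·t(Busy) + 0.34·t(Throttled)
t(Busy) = 1 + 0.26·t(Idle) + 0.24·t(Busy) + 0.16·t(Throttled)
t(Throttled) = 1 + 0.32·t(Idle) + 0.24·t(Busy) + 0.22·t(Throttled)
Solving: t(Idle) = 4.0594, t(Busy) = 3.5554, t(Throttled) = 4.0414.
Expected minutes from Throttled to Overloaded: 4.0414.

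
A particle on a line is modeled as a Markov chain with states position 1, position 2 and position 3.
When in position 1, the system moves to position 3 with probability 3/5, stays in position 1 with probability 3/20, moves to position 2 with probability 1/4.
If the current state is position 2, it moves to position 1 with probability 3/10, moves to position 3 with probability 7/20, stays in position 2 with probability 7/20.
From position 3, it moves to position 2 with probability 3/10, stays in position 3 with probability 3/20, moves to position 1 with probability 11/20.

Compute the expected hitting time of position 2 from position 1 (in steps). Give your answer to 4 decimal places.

3.6943

Let t(s) be the expected number of steps to first reach position 2 from state s, with t(position 2) = 0. Conditioning on the first step:
t(position 1) = 1 + 0.15·t(position 1) + 0.6·t(position 3)
t(position 3) = 1 + 0.55·t(position 1) + 0.15·t(position 3)
Solving: t(position 1) = 3.6943, t(position 3) = 3.5669.
Expected steps from position 1 to position 2: 3.6943.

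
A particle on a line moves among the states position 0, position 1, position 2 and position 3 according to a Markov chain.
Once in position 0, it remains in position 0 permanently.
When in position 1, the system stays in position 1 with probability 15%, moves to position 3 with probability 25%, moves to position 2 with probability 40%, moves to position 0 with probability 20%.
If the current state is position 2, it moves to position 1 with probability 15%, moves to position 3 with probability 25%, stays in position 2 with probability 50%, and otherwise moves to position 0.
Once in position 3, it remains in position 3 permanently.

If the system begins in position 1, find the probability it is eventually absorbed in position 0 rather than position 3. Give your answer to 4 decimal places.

Let h(s) be the probability of absorption at position 0 starting from transient state s. Then h(position 0) = 1 and h(position 3) = 0. By first-step analysis:
h(position 1) = 0.2·1 + 0.15·h(position 1) + 0.4·h(position 2) + 0.25·0
h(position 2) = 0.1·1 + 0.15·h(position 1) + 0.5·h(position 2) + 0.25·0
Solving: h(position 1) = 0.3836, h(position 2) = 0.3151.
Starting from position 1, the probability is 0.3836.

0.3836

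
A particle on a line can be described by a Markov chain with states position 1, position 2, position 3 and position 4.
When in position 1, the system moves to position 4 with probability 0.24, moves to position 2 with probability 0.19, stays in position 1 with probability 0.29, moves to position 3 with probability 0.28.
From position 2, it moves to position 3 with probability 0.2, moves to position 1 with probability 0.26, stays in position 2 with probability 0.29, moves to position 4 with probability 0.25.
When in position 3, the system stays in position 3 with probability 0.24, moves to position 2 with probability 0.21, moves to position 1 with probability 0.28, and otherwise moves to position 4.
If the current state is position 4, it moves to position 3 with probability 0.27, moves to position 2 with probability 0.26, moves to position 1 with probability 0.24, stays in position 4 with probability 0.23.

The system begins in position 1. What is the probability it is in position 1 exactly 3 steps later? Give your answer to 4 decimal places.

Propagate the distribution vector 3 steps from position 1.
After 0 steps: (1.0000, 0.0000, 0.0000, 0.0000)
After 1 step: (0.2900, 0.1900, 0.2800, 0.2400)
After 2 steps: (0.2695, 0.2314, 0.2512, 0.2479)
After 3 steps: (0.2682, 0.2355, 0.2490, 0.2474)
P(in position 1 after 3 steps) = 0.2682

0.2682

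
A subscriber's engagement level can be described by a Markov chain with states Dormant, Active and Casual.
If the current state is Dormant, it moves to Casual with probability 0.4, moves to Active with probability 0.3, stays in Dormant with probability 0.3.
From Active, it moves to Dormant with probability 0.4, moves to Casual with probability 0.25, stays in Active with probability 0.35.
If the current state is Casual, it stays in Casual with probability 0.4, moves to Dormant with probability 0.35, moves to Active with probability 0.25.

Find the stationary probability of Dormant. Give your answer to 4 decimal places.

0.3475

Let the stationary distribution be π with π = πP and π_1 + π_2 + π_3 = 1.
π_1 = 0.3·π_1 + 0.4·π_2 + 0.35·π_3
π_2 = 0.3·π_1 + 0.35·π_2 + 0.25·π_3
Solving with the normalization constraint gives π = (0.3475, 0.2971, 0.3554).
So the stationary probability of Dormant is 0.3475.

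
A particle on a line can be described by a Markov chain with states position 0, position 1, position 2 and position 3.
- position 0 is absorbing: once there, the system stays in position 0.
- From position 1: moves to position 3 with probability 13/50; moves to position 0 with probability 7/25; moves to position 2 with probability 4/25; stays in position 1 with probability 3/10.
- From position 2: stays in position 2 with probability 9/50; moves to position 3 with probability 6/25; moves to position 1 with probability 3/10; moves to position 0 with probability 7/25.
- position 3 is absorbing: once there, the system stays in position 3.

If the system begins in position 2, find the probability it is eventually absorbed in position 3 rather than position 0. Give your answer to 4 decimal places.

0.4677

Let h(s) be the probability of absorption at position 3 starting from transient state s. Then h(position 3) = 1 and h(position 0) = 0. By first-step analysis:
h(position 1) = 0.28·0 + 0.3·h(position 1) + 0.16·h(position 2) + 0.26·1
h(position 2) = 0.28·0 + 0.3·h(position 1) + 0.18·h(position 2) + 0.24·1
Solving: h(position 1) = 0.4783, h(position 2) = 0.4677.
Starting from position 2, the probability is 0.4677.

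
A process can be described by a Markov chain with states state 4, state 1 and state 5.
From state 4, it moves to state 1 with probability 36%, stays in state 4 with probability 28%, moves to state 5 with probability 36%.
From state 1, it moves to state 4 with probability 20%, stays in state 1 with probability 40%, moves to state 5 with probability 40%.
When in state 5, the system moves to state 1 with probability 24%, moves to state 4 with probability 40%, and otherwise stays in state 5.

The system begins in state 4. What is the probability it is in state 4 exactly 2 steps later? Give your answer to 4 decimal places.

Sum over the intermediate state after 1 step:
P = P(state 4→state 4)·P(state 4→state 4) + P(state 4→state 1)·P(state 1→state 4) + P(state 4→state 5)·P(state 5→state 4)
  = 0.28×0.28 + 0.36×0.2 + 0.36×0.4
  = 0.0784 + 0.0720 + 0.1440 = 0.2944

0.2944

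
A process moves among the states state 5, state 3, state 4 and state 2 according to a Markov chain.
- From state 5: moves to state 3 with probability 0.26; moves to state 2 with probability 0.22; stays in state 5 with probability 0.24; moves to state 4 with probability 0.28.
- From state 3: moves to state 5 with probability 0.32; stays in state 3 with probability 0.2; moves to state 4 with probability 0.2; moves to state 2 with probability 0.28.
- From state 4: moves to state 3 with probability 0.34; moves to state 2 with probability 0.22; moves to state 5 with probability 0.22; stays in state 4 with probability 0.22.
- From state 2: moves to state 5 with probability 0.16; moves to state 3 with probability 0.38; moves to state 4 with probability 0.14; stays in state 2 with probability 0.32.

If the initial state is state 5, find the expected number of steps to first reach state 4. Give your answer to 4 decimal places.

Let t(s) be the expected number of steps to first reach state 4 from state s, with t(state 4) = 0. Conditioning on the first step:
t(state 5) = 1 + 0.24·t(state 5) + 0.26·t(state 3) + 0.22·t(state 2)
t(state 3) = 1 + 0.32·t(state 5) + 0.2·t(state 3) + 0.28·t(state 2)
t(state 2) = 1 + 0.16·t(state 5) + 0.38·t(state 3) + 0.32·t(state 2)
Solving: t(state 5) = 4.5206, t(state 3) = 4.9045, t(state 2) = 5.2750.
Expected steps from state 5 to state 4: 4.5206.

4.5206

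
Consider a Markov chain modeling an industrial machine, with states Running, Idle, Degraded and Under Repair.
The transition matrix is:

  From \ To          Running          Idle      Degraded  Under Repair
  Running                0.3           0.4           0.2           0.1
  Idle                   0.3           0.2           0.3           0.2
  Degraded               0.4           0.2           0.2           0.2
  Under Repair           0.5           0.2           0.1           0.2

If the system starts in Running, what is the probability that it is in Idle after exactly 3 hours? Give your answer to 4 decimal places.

0.2680

Propagate the distribution vector 3 hours from Running.
After 0 hours: (1.0000, 0.0000, 0.0000, 0.0000)
After 1 hour: (0.3000, 0.4000, 0.2000, 0.1000)
After 2 hours: (0.3400, 0.2600, 0.2300, 0.1700)
After 3 hours: (0.3570, 0.2680, 0.2090, 0.1660)
P(in Idle after 3 hours) = 0.2680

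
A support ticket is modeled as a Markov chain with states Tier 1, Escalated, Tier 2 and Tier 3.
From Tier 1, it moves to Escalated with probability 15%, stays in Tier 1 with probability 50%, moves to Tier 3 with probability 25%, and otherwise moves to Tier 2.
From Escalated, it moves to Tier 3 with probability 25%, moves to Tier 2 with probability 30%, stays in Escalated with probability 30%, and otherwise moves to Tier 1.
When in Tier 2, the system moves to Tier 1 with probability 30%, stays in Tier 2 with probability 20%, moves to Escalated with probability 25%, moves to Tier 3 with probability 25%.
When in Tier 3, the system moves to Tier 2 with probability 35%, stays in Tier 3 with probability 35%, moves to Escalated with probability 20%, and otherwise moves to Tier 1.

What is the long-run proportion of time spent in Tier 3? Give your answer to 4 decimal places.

0.2778

Let the stationary distribution be π with π = πP and π_1 + π_2 + π_3 + π_4 = 1.
π_1 = 0.5·π_1 + 0.15·π_2 + 0.3·π_3 + 0.1·π_4
π_2 = 0.15·π_1 + 0.3·π_2 + 0.25·π_3 + 0.2·π_4
π_3 = 0.1·π_1 + 0.3·π_2 + 0.2·π_3 + 0.35·π_4
Solving with the normalization constraint gives π = (0.2642, 0.2207, 0.2373, 0.2778).
So the stationary probability of Tier 3 is 0.2778.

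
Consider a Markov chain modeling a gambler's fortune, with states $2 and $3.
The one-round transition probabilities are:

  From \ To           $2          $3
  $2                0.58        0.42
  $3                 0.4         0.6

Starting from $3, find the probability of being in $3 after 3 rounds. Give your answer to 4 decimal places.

Propagate the distribution vector 3 rounds from $3.
After 0 rounds: (0.0000, 1.0000)
After 1 round: (0.4000, 0.6000)
After 2 rounds: (0.4720, 0.5280)
After 3 rounds: (0.4850, 0.5150)
P(in $3 after 3 rounds) = 0.5150

0.5150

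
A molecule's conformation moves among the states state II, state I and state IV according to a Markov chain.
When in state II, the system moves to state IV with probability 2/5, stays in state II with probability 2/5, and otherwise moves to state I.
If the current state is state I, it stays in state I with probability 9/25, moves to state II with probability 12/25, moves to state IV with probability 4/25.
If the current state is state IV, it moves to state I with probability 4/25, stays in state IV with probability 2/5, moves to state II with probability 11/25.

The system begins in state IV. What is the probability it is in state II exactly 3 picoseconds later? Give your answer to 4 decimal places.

0.4312

Propagate the distribution vector 3 picoseconds from state IV.
After 0 picoseconds: (0.0000, 0.0000, 1.0000)
After 1 picosecond: (0.4400, 0.1600, 0.4000)
After 2 picoseconds: (0.4288, 0.2096, 0.3616)
After 3 picoseconds: (0.4312, 0.2191, 0.3497)
P(in state II after 3 picoseconds) = 0.4312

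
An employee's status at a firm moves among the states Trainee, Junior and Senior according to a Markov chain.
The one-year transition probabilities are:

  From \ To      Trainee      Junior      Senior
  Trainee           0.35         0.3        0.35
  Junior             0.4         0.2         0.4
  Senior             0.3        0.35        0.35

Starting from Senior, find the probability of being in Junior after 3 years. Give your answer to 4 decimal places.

Propagate the distribution vector 3 years from Senior.
After 0 years: (0.0000, 0.0000, 1.0000)
After 1 year: (0.3000, 0.3500, 0.3500)
After 2 years: (0.3500, 0.2825, 0.3675)
After 3 years: (0.3458, 0.2901, 0.3641)
P(in Junior after 3 years) = 0.2901

0.2901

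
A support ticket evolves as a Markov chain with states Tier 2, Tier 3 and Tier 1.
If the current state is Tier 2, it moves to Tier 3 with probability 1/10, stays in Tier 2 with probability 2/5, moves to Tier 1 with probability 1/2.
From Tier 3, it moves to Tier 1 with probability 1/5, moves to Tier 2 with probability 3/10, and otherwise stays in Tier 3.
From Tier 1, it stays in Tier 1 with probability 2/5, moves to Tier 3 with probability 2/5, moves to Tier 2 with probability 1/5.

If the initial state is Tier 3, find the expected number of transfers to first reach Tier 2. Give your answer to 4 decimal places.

3.6364

Let t(s) be the expected number of transfers to first reach Tier 2 from state s, with t(Tier 2) = 0. Conditioning on the first transfer:
t(Tier 3) = 1 + 0.5·t(Tier 3) + 0.2·t(Tier 1)
t(Tier 1) = 1 + 0.4·t(Tier 3) + 0.4·t(Tier 1)
Solving: t(Tier 3) = 3.6364, t(Tier 1) = 4.0909.
Expected transfers from Tier 3 to Tier 2: 3.6364.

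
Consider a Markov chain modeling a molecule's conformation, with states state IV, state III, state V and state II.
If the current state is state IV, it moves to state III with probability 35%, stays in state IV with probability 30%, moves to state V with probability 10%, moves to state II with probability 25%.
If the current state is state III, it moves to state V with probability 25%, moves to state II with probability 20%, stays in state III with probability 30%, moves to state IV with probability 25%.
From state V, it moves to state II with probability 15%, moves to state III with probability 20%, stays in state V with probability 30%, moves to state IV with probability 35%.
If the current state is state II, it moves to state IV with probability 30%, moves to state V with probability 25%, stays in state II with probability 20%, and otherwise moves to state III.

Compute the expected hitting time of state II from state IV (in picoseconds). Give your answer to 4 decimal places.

Let t(s) be the expected number of picoseconds to first reach state II from state s, with t(state II) = 0. Conditioning on the first picosecond:
t(state IV) = 1 + 0.3·t(state IV) + 0.35·t(state III) + 0.1·t(state V)
t(state III) = 1 + 0.25·t(state IV) + 0.3·t(state III) + 0.25·t(state V)
t(state V) = 1 + 0.35·t(state IV) + 0.2·t(state III) + 0.3·t(state V)
Solving: t(state IV) = 4.6216, t(state III) = 4.9163, t(state V) = 5.1440.
Expected picoseconds from state IV to state II: 4.6216.

4.6216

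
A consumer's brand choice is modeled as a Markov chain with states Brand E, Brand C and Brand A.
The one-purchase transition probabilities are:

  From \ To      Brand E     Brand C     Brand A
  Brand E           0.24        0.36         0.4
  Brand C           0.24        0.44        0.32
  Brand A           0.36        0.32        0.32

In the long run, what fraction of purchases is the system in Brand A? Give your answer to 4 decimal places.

Let the stationary distribution be π with π = πP and π_1 + π_2 + π_3 = 1.
π_1 = 0.24·π_1 + 0.24·π_2 + 0.36·π_3
π_2 = 0.36·π_1 + 0.44·π_2 + 0.32·π_3
Solving with the normalization constraint gives π = (0.2811, 0.3764, 0.3425).
So the stationary probability of Brand A is 0.3425.

0.3425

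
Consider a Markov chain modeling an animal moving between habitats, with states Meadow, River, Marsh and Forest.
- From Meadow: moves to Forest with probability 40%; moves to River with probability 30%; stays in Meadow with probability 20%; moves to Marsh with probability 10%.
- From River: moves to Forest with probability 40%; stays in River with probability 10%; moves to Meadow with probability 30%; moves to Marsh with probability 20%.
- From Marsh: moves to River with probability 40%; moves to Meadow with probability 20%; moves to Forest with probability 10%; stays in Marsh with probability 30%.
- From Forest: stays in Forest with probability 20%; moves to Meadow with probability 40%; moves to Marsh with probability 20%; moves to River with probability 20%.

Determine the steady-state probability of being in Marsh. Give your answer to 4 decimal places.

Let the stationary distribution be π with π = πP and π_1 + π_2 + π_3 + π_4 = 1.
π_1 = 0.2·π_1 + 0.3·π_2 + 0.2·π_3 + 0.4·π_4
π_2 = 0.3·π_1 + 0.1·π_2 + 0.4·π_3 + 0.2·π_4
π_3 = 0.1·π_1 + 0.2·π_2 + 0.3·π_3 + 0.2·π_4
Solving with the normalization constraint gives π = (0.2813, 0.2421, 0.1910, 0.2856).
So the stationary probability of Marsh is 0.1910.

0.1910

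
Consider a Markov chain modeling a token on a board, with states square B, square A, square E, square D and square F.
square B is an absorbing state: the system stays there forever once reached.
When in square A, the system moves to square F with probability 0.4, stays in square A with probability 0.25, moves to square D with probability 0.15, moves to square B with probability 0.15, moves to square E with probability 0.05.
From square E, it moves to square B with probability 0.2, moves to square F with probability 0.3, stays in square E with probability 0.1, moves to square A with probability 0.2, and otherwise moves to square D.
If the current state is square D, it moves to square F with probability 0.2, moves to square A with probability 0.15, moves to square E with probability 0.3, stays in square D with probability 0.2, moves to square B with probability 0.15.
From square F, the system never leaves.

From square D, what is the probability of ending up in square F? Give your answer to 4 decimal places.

Let h(s) be the probability of absorption at square F starting from transient state s. Then h(square F) = 1 and h(square B) = 0. By first-step analysis:
h(square A) = 0.15·0 + 0.25·h(square A) + 0.05·h(square E) + 0.15·h(square D) + 0.4·1
h(square E) = 0.2·0 + 0.2·h(square A) + 0.1·h(square E) + 0.2·h(square D) + 0.3·1
h(square D) = 0.15·0 + 0.15·h(square A) + 0.3·h(square E) + 0.2·h(square D) + 0.2·1
Solving: h(square A) = 0.6981, h(square E) = 0.6252, h(square D) = 0.6153.
Starting from square D, the probability is 0.6153.

0.6153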